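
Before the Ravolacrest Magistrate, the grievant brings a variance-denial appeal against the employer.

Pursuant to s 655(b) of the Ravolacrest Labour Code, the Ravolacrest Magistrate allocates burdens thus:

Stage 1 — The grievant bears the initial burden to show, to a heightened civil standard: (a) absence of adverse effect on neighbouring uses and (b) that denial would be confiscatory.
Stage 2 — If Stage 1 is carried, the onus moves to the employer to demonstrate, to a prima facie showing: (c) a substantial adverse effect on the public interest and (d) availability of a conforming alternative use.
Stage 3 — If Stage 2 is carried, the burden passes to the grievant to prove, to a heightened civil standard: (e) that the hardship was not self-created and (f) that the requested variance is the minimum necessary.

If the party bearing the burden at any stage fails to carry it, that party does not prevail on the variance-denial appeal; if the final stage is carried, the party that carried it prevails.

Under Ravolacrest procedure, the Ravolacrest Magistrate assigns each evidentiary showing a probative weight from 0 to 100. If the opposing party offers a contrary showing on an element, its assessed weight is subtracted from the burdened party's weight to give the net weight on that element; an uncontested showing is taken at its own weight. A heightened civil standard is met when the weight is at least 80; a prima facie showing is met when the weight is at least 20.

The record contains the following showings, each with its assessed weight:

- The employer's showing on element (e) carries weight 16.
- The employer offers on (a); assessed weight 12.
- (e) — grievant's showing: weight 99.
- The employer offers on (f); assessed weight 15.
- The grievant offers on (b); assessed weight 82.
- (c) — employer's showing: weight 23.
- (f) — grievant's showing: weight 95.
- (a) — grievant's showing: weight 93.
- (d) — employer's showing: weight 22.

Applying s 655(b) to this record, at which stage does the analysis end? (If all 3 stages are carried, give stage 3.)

Stage 1 (grievant, a heightened civil standard, weight is at least 80): (a) net 93−12=81 ≥ 80 — meets; (b) 82 ≥ 80 — meets.
  All elements met. The burden passes to the employer.
Stage 2 (employer, a prima facie showing, weight is at least 20): (c) 23 ≥ 20 — meets; (d) 22 ≥ 20 — meets.
  The employer carries Stage 2; the grievant now bears the burden.
Stage 3 (grievant, a heightened civil standard, weight is at least 80): (e) net 99−16=83 ≥ 80 — meets; (f) net 95−15=80 ≥ 80 — meets.
  Stage 3 carried; the final stage is satisfied.
All stages carried — the grievant prevails.

stage 3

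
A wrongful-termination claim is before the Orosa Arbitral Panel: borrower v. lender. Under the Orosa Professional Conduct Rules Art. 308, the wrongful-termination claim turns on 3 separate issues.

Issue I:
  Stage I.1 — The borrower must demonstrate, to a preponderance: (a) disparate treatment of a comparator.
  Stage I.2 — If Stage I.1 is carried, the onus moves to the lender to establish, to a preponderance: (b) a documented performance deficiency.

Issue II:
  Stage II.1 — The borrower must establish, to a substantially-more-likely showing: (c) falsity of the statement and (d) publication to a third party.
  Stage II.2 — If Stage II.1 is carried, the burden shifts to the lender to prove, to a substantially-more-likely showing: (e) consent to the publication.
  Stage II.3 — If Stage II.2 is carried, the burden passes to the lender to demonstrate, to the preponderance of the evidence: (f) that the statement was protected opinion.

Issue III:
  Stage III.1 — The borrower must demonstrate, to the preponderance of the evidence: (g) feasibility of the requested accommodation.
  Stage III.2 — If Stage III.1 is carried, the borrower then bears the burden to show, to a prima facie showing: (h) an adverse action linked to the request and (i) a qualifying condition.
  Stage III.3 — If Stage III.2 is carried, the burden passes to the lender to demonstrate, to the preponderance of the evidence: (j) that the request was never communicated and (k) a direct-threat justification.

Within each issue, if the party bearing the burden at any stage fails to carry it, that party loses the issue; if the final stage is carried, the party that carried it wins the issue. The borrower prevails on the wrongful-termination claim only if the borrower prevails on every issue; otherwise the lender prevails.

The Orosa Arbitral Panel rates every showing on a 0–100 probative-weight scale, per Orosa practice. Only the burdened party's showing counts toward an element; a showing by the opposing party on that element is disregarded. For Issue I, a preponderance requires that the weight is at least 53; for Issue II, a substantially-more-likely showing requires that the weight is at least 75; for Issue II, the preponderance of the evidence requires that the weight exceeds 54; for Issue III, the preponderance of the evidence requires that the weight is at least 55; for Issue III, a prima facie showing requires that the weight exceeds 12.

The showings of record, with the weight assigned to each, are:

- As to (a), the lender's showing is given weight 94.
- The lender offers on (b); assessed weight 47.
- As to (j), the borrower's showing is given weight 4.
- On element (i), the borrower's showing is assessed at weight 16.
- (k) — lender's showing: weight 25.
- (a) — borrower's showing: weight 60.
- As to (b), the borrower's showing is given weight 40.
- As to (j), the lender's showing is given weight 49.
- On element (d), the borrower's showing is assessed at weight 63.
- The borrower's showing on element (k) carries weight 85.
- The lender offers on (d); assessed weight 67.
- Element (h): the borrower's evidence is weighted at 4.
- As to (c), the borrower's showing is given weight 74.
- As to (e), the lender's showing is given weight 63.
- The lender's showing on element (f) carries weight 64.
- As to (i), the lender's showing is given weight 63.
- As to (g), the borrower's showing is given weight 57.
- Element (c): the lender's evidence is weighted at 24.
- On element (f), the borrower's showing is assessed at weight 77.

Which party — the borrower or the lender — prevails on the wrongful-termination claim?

— Issue I —
At Stage I.1 the borrower must meet a preponderance (weight is at least 53): on (a) the weight is 60 (the lender's 94 is given no effect), ≥ 53, so (a) meets the standard.
  Stage I.1 is satisfied; the onus moves to the lender.
At Stage I.2 the lender must meet a preponderance (weight is at least 53): on (b) the weight is 47 (the borrower's 40 is given no effect), which does not reach 53, so (b) does not meet the standard.
  The lender does not carry Stage I.2.
So the borrower prevails on this issue.
— Issue II —
At Stage II.1 the borrower must meet a substantially-more-likely showing (weight is at least 75): on (c) the weight is 74 (the lender's 24 is given no effect), < 75, so (c) does not meet the standard; on (d) the weight is 63 (the lender's 67 is given no effect), < 75, so (d) does not meet the standard.
  Stage II.1 not carried; the borrower fails its burden.
The lender prevails on this issue.
— Issue III —
At Stage III.1 the borrower must meet the preponderance of the evidence (weight is at least 55): on (g) the weight is 57, which does reach 55, so (g) meets the standard.
  Stage III.1 is satisfied; the borrower continues to bear the burden.
At Stage III.2 the borrower must meet a prima facie showing (weight exceeds 12): on (h) the weight is 4, which does not exceed 12, so (h) does not meet the standard; on (i) the weight is 16 (the lender's 63 is given no effect), which does exceed 12, so (i) meets the standard.
  Stage III.2 not carried; the borrower fails its burden.
The analysis ends at Stage III.2; the lender prevails on this issue.
Per-issue: Issue I → borrower; Issue II → lender; Issue III → lender. The borrower must prevail on every issue; overall, the lender prevails.

lender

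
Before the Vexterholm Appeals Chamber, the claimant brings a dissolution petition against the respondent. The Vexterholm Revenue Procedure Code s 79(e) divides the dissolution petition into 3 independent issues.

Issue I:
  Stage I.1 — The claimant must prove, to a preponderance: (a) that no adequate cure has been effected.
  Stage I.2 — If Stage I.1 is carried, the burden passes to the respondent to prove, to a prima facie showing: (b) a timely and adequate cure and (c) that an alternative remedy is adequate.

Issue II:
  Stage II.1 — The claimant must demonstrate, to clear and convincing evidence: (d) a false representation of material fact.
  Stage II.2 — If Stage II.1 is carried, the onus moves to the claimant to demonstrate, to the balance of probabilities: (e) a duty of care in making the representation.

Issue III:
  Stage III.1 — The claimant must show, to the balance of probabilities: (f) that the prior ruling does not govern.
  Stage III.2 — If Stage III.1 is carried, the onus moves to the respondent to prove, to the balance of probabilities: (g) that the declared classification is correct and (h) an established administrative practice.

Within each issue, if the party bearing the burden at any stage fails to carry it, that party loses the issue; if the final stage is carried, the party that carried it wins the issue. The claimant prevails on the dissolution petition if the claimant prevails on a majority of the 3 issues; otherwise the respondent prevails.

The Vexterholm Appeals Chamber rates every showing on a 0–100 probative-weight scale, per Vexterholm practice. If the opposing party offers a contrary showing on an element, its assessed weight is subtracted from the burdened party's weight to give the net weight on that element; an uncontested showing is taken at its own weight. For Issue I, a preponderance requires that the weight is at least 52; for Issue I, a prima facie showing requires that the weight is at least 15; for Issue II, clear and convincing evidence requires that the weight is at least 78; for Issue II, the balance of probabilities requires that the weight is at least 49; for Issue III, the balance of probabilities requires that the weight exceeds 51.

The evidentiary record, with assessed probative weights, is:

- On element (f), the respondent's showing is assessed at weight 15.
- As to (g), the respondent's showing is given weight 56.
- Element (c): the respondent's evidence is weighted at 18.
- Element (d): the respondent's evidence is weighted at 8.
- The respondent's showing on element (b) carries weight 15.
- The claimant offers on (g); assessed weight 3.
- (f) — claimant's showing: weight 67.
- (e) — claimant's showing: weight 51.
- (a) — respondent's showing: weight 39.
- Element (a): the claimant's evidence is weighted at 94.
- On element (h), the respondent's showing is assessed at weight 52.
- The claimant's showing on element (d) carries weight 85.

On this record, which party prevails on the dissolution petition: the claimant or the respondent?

respondent

— Issue I —
At Stage I.1 the claimant must meet a preponderance (weight is at least 52): on (a) the weight is 94 less the opposing 39 gives net 55, which does reach 52, so (a) meets the standard.
  All elements met. The burden passes to the respondent.
At Stage I.2 the respondent must meet a prima facie showing (weight is at least 15): on (b) the weight is 15, which does reach 15, so (b) meets the standard; on (c) the weight is 18, which does reach 15, so (c) meets the standard.
  Stage I.2 carried; the final stage is satisfied.
Every stage carried; the respondent prevails on this issue.
— Issue II —
Stage II.1 (claimant, clear and convincing evidence, weight is at least 78): (d) net 85−8=77 < 78 — fails.
  The claimant does not carry Stage II.1.
The respondent prevails on this issue.
— Issue III —
Stage III.1 (claimant, the balance of probabilities, weight exceeds 51): (f) net 67−15=52 > 51 — meets.
  The claimant carries Stage III.1; the respondent now bears the burden.
Stage III.2 (respondent, the balance of probabilities, weight exceeds 51): (g) net 56−3=53 > 51 — meets; (h) 52 > 51 — meets.
  Stage III.2 carried; the final stage is satisfied.
All stages carried — the respondent prevails on this issue.
Per-issue: Issue I → respondent; Issue II → respondent; Issue III → respondent. The claimant must prevail on a majority of issues; overall, the respondent prevails.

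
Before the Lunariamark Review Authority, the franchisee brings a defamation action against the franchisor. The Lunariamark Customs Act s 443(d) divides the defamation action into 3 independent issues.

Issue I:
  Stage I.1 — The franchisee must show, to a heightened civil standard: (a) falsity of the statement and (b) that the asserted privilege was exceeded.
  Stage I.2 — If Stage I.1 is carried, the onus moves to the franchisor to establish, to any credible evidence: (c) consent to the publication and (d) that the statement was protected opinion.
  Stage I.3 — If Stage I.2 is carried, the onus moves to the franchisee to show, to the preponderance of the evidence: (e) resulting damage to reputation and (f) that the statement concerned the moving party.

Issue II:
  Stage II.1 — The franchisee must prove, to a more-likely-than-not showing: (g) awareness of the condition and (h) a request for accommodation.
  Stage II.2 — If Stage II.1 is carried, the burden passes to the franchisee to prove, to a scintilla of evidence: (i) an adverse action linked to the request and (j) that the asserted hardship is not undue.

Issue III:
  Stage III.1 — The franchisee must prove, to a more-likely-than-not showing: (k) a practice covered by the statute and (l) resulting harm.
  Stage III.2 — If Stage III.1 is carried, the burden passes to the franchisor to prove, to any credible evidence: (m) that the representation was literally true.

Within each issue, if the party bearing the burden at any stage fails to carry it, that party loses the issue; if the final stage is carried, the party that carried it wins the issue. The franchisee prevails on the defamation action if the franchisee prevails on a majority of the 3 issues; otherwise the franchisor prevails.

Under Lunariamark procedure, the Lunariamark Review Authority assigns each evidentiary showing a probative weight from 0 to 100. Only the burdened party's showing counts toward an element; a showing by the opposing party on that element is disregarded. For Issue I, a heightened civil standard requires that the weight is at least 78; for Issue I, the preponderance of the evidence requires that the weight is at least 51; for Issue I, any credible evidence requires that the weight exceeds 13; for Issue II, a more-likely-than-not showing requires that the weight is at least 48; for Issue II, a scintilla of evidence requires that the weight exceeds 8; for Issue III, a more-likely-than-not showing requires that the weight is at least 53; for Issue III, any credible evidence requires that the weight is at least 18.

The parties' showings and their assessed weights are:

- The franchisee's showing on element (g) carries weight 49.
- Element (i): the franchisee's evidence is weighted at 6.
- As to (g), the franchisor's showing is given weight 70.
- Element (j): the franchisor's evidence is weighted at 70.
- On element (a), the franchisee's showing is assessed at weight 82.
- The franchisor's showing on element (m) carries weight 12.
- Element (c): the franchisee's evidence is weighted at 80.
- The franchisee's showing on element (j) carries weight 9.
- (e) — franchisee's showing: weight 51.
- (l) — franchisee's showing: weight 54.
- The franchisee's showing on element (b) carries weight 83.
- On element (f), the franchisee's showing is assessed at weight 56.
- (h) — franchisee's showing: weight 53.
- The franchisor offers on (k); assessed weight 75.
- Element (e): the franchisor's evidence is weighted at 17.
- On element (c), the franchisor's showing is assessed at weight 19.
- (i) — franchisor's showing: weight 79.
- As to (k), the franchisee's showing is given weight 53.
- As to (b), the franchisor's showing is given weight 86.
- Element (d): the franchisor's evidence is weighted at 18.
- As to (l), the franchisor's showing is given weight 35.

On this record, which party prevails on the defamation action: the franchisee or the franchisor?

franchisee

— Issue I —
Stage I.1 (franchisee, a heightened civil standard, weight is at least 78): (a) 82 ≥ 78 — meets; (b) 83 (franchisor's 86 disregarded) ≥ 78 — meets.
  The franchisee carries Stage I.1; the franchisor now bears the burden.
Stage I.2 (franchisor, any credible evidence, weight exceeds 13): (c) 19 (franchisee's 80 disregarded) > 13 — meets; (d) 18 > 13 — meets.
  Stage I.2 is satisfied; the onus moves to the franchisee.
Stage I.3 (franchisee, the preponderance of the evidence, weight is at least 51): (e) 51 (franchisor's 17 disregarded) ≥ 51 — meets; (f) 56 ≥ 51 — meets.
  Stage I.3 carried; the final stage is satisfied.
Every stage carried; the franchisee prevails on this issue.
— Issue II —
Stage II.1 — burden on franchisee; standard: a more-likely-than-not showing (weight is at least 48).
    (g): 49 (franchisor's 70 disregarded) ≥ 48 [met]
    (h): 53 ≥ 48 [met]
  Stage II.1 carried; the burden remains with the franchisee.
Stage II.2 — burden on franchisee; standard: a scintilla of evidence (weight exceeds 8).
    (i): 6 (franchisor's 79 disregarded) ≤ 8 [not met]
    (j): 9 (franchisor's 70 disregarded) > 8 [met]
  Not every element is met, so the franchisee fails to carry Stage II.2.
The analysis ends at Stage II.2; the franchisor prevails on this issue.
— Issue III —
Stage III.1 (franchisee, a more-likely-than-not showing, weight is at least 53): (k) 53 (franchisor's 75 disregarded) ≥ 53 — meets; (l) 54 (franchisor's 35 disregarded) ≥ 53 — meets.
  Stage III.1 carried; the burden shifts to the franchisor.
Stage III.2 (franchisor, any credible evidence, weight is at least 18): (m) 12 < 18 — fails.
  Stage III.2 not carried; the franchisor fails its burden.
The franchisee prevails on this issue.
Per-issue: Issue I → franchisee; Issue II → franchisor; Issue III → franchisee. The franchisee must prevail on a majority of issues; overall, the franchisee prevails.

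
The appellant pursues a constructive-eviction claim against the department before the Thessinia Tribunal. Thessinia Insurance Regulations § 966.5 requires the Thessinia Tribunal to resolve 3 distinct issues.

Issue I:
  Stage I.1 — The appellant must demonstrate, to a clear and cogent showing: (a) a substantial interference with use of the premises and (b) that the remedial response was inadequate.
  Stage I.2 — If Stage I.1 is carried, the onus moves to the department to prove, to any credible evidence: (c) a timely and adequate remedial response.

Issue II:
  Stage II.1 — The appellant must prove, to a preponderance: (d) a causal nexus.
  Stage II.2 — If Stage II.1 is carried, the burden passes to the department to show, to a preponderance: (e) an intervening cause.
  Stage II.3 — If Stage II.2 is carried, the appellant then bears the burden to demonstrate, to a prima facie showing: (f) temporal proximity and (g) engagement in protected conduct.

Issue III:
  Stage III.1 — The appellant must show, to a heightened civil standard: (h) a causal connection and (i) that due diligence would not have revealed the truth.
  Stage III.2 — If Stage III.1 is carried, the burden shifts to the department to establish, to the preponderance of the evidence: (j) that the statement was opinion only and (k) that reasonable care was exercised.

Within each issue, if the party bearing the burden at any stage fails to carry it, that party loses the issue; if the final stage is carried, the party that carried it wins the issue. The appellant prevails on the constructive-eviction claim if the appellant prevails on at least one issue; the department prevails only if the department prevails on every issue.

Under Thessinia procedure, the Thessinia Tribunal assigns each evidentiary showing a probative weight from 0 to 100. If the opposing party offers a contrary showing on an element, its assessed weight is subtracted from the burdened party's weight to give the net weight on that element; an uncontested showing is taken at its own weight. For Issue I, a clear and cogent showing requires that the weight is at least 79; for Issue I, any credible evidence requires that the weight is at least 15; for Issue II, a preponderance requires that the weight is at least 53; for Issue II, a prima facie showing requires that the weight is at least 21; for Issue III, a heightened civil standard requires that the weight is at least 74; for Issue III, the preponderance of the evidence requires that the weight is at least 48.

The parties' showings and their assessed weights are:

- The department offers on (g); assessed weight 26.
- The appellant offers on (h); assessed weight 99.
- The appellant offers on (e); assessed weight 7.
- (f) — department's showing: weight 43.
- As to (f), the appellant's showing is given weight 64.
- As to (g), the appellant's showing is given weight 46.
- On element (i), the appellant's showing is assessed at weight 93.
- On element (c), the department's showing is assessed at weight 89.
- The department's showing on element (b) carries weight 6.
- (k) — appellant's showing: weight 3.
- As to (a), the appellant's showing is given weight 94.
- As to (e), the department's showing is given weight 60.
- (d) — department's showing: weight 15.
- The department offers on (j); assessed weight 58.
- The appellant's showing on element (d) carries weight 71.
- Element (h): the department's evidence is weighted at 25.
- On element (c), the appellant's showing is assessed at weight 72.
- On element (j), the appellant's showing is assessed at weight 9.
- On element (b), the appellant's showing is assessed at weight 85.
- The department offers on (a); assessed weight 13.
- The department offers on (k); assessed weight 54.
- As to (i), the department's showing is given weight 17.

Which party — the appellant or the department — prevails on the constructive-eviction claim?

— Issue I —
Stage I.1 — burden on appellant; standard: a clear and cogent showing (weight is at least 79).
    (a): 94 − 13 = 81 ≥ 79 [met]
    (b): 85 − 6 = 79 ≥ 79 [met]
  The appellant carries Stage I.1; the department now bears the burden.
Stage I.2 — burden on department; standard: any credible evidence (weight is at least 15).
    (c): 89 − 72 = 17 ≥ 15 [met]
  All elements met at the final stage.
Every stage carried; the department prevails on this issue.
— Issue II —
Stage II.1 (appellant, a preponderance, weight is at least 53): (d) net 71−15=56 ≥ 53 — meets.
  The appellant carries Stage II.1; the department now bears the burden.
Stage II.2 (department, a preponderance, weight is at least 53): (e) net 60−7=53 ≥ 53 — meets.
  Stage II.2 carried; the burden shifts to the appellant.
Stage II.3 (appellant, a prima facie showing, weight is at least 21): (f) net 64−43=21 ≥ 21 — meets; (g) net 46−26=20 < 21 — fails.
  Not every element is met, so the appellant fails to carry Stage II.3.
The analysis ends at Stage II.3; the department prevails on this issue.
— Issue III —
Stage III.1 (appellant, a heightened civil standard, weight is at least 74): (h) net 99−25=74 ≥ 74 — meets; (i) net 93−17=76 ≥ 74 — meets.
  The appellant carries Stage III.1; the department now bears the burden.
Stage III.2 (department, the preponderance of the evidence, weight is at least 48): (j) net 58−9=49 ≥ 48 — meets; (k) net 54−3=51 ≥ 48 — meets.
  The department carries the last stage.
All stages carried — the department prevails on this issue.
Per-issue: Issue I → department; Issue II → department; Issue III → department. The appellant must prevail on at least one issue; overall, the department prevails.

department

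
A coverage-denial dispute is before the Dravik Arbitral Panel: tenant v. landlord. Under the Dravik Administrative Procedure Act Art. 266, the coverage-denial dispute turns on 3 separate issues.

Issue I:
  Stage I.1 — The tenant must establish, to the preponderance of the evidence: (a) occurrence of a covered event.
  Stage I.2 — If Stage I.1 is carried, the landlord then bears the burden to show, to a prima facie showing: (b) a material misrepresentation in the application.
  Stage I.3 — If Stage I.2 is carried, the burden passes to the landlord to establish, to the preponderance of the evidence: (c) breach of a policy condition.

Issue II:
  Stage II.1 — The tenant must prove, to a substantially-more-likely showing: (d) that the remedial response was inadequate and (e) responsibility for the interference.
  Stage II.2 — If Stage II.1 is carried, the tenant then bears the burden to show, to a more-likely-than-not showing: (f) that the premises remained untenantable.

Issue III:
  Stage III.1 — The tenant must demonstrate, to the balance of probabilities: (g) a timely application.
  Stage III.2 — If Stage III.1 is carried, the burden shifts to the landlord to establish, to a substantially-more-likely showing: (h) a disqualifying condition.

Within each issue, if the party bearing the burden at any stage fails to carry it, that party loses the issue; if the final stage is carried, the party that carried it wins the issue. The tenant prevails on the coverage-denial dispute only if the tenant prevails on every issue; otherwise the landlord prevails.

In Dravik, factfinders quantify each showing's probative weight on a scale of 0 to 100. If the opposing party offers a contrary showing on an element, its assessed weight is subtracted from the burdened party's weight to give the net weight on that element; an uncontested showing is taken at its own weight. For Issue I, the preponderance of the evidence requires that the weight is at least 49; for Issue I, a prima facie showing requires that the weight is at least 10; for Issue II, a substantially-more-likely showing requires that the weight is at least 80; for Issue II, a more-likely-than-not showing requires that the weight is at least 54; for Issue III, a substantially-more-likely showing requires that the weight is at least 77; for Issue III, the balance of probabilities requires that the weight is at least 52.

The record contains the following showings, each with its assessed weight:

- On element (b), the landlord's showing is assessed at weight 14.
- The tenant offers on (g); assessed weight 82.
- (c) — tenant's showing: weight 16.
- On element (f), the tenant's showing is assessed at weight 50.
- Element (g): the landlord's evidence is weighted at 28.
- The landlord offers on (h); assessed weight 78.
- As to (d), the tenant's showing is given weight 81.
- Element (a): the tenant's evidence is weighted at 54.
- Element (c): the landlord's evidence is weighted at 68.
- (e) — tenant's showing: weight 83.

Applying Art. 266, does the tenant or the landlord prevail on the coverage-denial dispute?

— Issue I —
At Stage I.1 the tenant must meet the preponderance of the evidence (weight is at least 49): on (a) the weight is 54, ≥ 49, so (a) meets the standard.
  The tenant carries Stage I.1; the landlord now bears the burden.
At Stage I.2 the landlord must meet a prima facie showing (weight is at least 10): on (b) the weight is 14, ≥ 10, so (b) meets the standard.
  Stage I.2 carried; the burden remains with the landlord.
At Stage I.3 the landlord must meet the preponderance of the evidence (weight is at least 49): on (c) the weight is 68 less the opposing 16 gives net 52, which does reach 49, so (c) meets the standard.
  All elements met at the final stage.
All stages carried — the landlord prevails on this issue.
— Issue II —
At Stage II.1 the tenant must meet a substantially-more-likely showing (weight is at least 80): on (d) the weight is 81, which does reach 80, so (d) meets the standard; on (e) the weight is 83, which does reach 80, so (e) meets the standard.
  All elements met. The tenant retains the burden for Stage II.2.
At Stage II.2 the tenant must meet a more-likely-than-not showing (weight is at least 54): on (f) the weight is 50, < 54, so (f) does not meet the standard.
  Stage II.2 not carried; the tenant fails its burden.
The landlord prevails on this issue.
— Issue III —
Stage III.1 (tenant, the balance of probabilities, weight is at least 52): (g) net 82−28=54 ≥ 52 — meets.
  Stage III.1 is satisfied; the onus moves to the landlord.
Stage III.2 (landlord, a substantially-more-likely showing, weight is at least 77): (h) 78 ≥ 77 — meets.
  The landlord carries the last stage.
With every stage satisfied, the landlord prevails on this issue.
Per-issue: Issue I → landlord; Issue II → landlord; Issue III → landlord. The tenant must prevail on every issue; overall, the landlord prevails.

landlord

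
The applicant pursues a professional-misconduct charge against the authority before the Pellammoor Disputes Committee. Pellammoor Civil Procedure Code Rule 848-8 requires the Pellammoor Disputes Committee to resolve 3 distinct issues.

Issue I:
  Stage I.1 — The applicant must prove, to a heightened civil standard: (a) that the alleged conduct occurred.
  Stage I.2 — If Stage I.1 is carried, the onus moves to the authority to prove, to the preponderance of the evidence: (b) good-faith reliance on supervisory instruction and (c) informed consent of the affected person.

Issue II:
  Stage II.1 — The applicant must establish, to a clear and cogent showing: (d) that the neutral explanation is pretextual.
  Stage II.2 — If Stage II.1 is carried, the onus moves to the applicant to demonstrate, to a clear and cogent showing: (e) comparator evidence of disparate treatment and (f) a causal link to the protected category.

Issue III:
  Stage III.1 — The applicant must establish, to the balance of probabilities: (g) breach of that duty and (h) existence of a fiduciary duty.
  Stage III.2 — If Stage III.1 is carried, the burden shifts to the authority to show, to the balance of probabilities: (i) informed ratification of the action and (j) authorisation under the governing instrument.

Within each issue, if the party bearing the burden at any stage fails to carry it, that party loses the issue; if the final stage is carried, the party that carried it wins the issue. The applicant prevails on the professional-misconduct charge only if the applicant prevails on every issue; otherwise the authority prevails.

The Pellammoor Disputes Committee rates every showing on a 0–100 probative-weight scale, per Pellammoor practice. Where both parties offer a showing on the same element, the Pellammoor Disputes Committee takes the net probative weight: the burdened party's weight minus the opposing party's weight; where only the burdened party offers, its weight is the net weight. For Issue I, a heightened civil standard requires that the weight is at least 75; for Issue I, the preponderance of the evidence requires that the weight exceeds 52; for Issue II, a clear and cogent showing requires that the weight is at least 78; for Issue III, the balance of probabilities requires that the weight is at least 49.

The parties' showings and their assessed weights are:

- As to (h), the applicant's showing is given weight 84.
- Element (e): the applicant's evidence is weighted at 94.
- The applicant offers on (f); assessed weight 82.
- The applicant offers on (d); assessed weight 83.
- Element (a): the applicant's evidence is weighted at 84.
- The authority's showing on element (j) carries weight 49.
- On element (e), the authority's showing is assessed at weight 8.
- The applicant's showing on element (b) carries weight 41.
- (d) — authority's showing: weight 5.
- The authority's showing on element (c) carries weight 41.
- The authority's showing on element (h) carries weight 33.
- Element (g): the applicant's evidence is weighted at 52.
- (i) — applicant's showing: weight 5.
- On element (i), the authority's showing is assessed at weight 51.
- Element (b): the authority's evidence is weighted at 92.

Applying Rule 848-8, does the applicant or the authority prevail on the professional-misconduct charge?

— Issue I —
Stage I.1 (applicant, a heightened civil standard, weight is at least 75): (a) 84 ≥ 75 — meets.
  All elements met. The burden passes to the authority.
Stage I.2 (authority, the preponderance of the evidence, weight exceeds 52): (b) net 92−41=51 ≤ 52 — fails; (c) 41 ≤ 52 — fails.
  The authority does not carry Stage I.2.
The analysis ends at Stage I.2; the applicant prevails on this issue.
— Issue II —
Stage II.1 (applicant, a clear and cogent showing, weight is at least 78): (d) net 83−5=78 ≥ 78 — meets.
  Stage II.1 is satisfied; the applicant continues to bear the burden.
Stage II.2 (applicant, a clear and cogent showing, weight is at least 78): (e) net 94−8=86 ≥ 78 — meets; (f) 82 ≥ 78 — meets.
  The applicant carries the last stage.
Every stage carried; the applicant prevails on this issue.
— Issue III —
At Stage III.1 the applicant must meet the balance of probabilities (weight is at least 49): on (g) the weight is 52, ≥ 49, so (g) meets the standard; on (h) the weight is 84 less the opposing 33 gives net 51, ≥ 49, so (h) meets the standard.
  Stage III.1 carried; the burden shifts to the authority.
At Stage III.2 the authority must meet the balance of probabilities (weight is at least 49): on (i) the weight is 51 less the opposing 5 gives net 46, which does not reach 49, so (i) does not meet the standard; on (j) the weight is 49, which does reach 49, so (j) meets the standard.
  Stage III.2 not carried; the authority fails its burden.
The analysis ends at Stage III.2; the applicant prevails on this issue.
Per-issue: Issue I → applicant; Issue II → applicant; Issue III → applicant. The applicant must prevail on every issue; overall, the applicant prevails.

applicant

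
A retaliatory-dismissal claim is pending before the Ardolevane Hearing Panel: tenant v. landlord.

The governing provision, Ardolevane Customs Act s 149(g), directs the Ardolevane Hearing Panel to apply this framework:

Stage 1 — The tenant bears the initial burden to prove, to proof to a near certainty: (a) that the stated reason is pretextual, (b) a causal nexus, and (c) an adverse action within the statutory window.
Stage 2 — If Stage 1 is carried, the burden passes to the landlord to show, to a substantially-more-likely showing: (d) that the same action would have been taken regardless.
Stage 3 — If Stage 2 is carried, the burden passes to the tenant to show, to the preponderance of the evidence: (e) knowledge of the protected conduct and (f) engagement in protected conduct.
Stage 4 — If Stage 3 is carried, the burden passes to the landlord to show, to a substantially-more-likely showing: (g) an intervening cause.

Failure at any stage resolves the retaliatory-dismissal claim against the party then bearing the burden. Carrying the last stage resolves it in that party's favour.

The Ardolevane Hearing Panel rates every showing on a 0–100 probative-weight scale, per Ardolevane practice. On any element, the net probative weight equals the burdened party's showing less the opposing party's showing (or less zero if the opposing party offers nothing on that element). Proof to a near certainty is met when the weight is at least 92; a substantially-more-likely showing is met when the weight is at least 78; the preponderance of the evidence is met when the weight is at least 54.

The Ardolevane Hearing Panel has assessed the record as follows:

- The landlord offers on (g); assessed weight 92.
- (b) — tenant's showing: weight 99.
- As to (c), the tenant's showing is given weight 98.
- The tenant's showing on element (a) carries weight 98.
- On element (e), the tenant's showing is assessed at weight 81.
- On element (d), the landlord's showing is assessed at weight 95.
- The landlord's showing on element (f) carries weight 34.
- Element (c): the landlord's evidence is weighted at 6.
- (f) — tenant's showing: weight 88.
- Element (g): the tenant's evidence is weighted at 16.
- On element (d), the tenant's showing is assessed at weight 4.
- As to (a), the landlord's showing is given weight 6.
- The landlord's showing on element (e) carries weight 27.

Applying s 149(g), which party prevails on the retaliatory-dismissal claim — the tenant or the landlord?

At Stage 1 the tenant must meet proof to a near certainty (weight is at least 92): on (a) the weight is 98 less the opposing 6 gives net 92, which does reach 92, so (a) meets the standard; on (b) the weight is 99, which does reach 92, so (b) meets the standard; on (c) the weight is 98 less the opposing 6 gives net 92, which does reach 92, so (c) meets the standard.
  All elements met. The burden passes to the landlord.
At Stage 2 the landlord must meet a substantially-more-likely showing (weight is at least 78): on (d) the weight is 95 less the opposing 4 gives net 91, which does reach 78, so (d) meets the standard.
  All elements met. The burden passes to the tenant.
At Stage 3 the tenant must meet the preponderance of the evidence (weight is at least 54): on (e) the weight is 81 less the opposing 27 gives net 54, which does reach 54, so (e) meets the standard; on (f) the weight is 88 less the opposing 34 gives net 54, which does reach 54, so (f) meets the standard.
  The tenant carries Stage 3; the landlord now bears the burden.
At Stage 4 the landlord must meet a substantially-more-likely showing (weight is at least 78): on (g) the weight is 92 less the opposing 16 gives net 76, < 78, so (g) does not meet the standard.
  The landlord does not carry Stage 4.
The tenant prevails.

tenant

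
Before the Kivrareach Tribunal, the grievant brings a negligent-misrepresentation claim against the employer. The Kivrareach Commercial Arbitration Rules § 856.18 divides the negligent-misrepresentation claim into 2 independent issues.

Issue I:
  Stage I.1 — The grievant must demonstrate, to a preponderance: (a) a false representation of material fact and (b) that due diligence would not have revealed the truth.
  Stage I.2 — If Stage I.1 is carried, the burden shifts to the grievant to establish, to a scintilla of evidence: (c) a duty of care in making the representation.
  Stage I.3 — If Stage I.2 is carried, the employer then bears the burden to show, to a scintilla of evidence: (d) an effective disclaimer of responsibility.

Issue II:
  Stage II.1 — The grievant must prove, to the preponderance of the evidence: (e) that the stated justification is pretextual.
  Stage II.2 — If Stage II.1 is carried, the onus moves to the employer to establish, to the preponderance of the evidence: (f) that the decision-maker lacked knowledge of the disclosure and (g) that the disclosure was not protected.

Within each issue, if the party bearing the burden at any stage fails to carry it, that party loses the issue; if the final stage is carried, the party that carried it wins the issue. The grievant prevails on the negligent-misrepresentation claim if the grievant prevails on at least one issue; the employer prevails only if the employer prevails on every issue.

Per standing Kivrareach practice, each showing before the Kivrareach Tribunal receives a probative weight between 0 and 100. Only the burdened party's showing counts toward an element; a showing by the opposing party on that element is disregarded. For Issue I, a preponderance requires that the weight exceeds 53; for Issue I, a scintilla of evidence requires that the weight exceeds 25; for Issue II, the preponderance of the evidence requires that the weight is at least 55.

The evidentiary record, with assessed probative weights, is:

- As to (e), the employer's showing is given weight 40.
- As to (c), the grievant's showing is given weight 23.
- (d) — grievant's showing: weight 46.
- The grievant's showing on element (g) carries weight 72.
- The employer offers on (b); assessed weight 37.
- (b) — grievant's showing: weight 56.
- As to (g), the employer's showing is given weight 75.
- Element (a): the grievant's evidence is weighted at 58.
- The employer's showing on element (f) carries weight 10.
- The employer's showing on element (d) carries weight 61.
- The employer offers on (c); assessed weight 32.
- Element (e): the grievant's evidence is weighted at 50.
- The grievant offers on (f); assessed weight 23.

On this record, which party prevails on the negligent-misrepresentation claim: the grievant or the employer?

employer

— Issue I —
Stage I.1 (grievant, a preponderance, weight exceeds 53): (a) 58 > 53 — meets; (b) 56 (employer's 37 disregarded) > 53 — meets.
  Stage I.1 is satisfied; the grievant continues to bear the burden.
Stage I.2 (grievant, a scintilla of evidence, weight exceeds 25): (c) 23 (employer's 32 disregarded) ≤ 25 — fails.
  Stage I.2 not carried; the grievant fails its burden.
The analysis ends at Stage I.2; the employer prevails on this issue.
— Issue II —
At Stage II.1 the grievant must meet the preponderance of the evidence (weight is at least 55): on (e) the weight is 50 (the employer's 40 is given no effect), which does not reach 55, so (e) does not meet the standard.
  Not every element is met, so the grievant fails to carry Stage II.1.
The analysis ends at Stage II.1; the employer prevails on this issue.
Per-issue: Issue I → employer; Issue II → employer. The grievant must prevail on at least one issue; overall, the employer prevails.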